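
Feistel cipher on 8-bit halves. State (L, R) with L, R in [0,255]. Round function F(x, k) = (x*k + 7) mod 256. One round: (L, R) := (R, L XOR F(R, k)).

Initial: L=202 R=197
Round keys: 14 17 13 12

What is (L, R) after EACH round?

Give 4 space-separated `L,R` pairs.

Round 1 (k=14): L=197 R=7
Round 2 (k=17): L=7 R=187
Round 3 (k=13): L=187 R=129
Round 4 (k=12): L=129 R=168

Answer: 197,7 7,187 187,129 129,168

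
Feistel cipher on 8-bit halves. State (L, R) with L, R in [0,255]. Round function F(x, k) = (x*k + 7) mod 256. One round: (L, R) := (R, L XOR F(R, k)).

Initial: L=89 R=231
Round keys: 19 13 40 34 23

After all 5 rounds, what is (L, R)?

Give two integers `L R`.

Round 1 (k=19): L=231 R=117
Round 2 (k=13): L=117 R=31
Round 3 (k=40): L=31 R=170
Round 4 (k=34): L=170 R=132
Round 5 (k=23): L=132 R=73

Answer: 132 73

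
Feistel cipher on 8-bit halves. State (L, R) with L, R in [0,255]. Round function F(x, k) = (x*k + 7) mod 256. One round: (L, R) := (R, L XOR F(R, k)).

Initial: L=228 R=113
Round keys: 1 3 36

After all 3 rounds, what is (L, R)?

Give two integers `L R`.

Answer: 170 115

Derivation:
Round 1 (k=1): L=113 R=156
Round 2 (k=3): L=156 R=170
Round 3 (k=36): L=170 R=115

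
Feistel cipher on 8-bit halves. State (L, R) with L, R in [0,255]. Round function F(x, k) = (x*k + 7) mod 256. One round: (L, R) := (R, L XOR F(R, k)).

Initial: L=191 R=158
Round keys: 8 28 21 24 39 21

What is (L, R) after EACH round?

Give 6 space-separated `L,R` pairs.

Answer: 158,72 72,121 121,188 188,222 222,101 101,142

Derivation:
Round 1 (k=8): L=158 R=72
Round 2 (k=28): L=72 R=121
Round 3 (k=21): L=121 R=188
Round 4 (k=24): L=188 R=222
Round 5 (k=39): L=222 R=101
Round 6 (k=21): L=101 R=142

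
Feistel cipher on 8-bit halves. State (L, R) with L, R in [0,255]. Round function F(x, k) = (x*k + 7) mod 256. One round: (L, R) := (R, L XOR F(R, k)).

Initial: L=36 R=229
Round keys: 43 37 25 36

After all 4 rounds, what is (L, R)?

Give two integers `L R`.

Round 1 (k=43): L=229 R=90
Round 2 (k=37): L=90 R=236
Round 3 (k=25): L=236 R=73
Round 4 (k=36): L=73 R=167

Answer: 73 167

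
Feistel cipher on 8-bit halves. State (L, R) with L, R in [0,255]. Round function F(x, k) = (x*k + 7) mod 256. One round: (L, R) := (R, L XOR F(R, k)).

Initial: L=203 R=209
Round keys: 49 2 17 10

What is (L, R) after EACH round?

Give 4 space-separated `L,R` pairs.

Answer: 209,195 195,92 92,224 224,155

Derivation:
Round 1 (k=49): L=209 R=195
Round 2 (k=2): L=195 R=92
Round 3 (k=17): L=92 R=224
Round 4 (k=10): L=224 R=155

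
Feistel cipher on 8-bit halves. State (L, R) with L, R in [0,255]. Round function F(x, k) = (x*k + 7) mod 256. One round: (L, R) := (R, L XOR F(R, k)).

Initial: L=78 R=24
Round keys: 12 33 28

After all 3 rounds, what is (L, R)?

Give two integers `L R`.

Answer: 136 142

Derivation:
Round 1 (k=12): L=24 R=105
Round 2 (k=33): L=105 R=136
Round 3 (k=28): L=136 R=142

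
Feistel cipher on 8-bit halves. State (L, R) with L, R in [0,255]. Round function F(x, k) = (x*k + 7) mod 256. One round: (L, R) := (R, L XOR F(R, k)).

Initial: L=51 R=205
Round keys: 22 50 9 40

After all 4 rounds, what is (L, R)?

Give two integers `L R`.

Round 1 (k=22): L=205 R=150
Round 2 (k=50): L=150 R=158
Round 3 (k=9): L=158 R=3
Round 4 (k=40): L=3 R=225

Answer: 3 225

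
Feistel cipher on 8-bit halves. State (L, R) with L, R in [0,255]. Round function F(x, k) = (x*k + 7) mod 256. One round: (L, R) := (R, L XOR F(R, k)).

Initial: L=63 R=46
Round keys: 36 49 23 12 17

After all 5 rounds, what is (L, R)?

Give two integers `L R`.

Round 1 (k=36): L=46 R=64
Round 2 (k=49): L=64 R=105
Round 3 (k=23): L=105 R=54
Round 4 (k=12): L=54 R=230
Round 5 (k=17): L=230 R=123

Answer: 230 123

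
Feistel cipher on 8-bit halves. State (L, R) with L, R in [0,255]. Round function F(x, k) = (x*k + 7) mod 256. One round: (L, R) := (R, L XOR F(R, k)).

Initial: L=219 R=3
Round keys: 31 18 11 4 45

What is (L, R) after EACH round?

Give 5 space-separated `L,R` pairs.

Answer: 3,191 191,118 118,166 166,233 233,90

Derivation:
Round 1 (k=31): L=3 R=191
Round 2 (k=18): L=191 R=118
Round 3 (k=11): L=118 R=166
Round 4 (k=4): L=166 R=233
Round 5 (k=45): L=233 R=90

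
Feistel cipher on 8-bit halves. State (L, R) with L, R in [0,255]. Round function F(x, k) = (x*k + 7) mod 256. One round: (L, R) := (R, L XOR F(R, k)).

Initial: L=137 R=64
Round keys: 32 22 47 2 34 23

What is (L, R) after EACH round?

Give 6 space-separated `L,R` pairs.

Answer: 64,142 142,123 123,18 18,80 80,181 181,26

Derivation:
Round 1 (k=32): L=64 R=142
Round 2 (k=22): L=142 R=123
Round 3 (k=47): L=123 R=18
Round 4 (k=2): L=18 R=80
Round 5 (k=34): L=80 R=181
Round 6 (k=23): L=181 R=26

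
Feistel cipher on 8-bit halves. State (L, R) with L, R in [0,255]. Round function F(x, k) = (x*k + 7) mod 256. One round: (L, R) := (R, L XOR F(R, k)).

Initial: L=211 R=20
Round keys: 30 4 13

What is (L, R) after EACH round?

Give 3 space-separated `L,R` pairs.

Round 1 (k=30): L=20 R=140
Round 2 (k=4): L=140 R=35
Round 3 (k=13): L=35 R=66

Answer: 20,140 140,35 35,66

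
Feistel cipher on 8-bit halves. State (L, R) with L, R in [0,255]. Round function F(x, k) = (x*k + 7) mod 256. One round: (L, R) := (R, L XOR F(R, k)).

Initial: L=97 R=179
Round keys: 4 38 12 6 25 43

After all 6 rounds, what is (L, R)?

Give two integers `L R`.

Round 1 (k=4): L=179 R=178
Round 2 (k=38): L=178 R=192
Round 3 (k=12): L=192 R=181
Round 4 (k=6): L=181 R=133
Round 5 (k=25): L=133 R=177
Round 6 (k=43): L=177 R=71

Answer: 177 71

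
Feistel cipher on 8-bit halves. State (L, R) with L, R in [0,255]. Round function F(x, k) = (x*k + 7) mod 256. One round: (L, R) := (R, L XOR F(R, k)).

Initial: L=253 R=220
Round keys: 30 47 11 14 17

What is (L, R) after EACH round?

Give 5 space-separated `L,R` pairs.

Answer: 220,50 50,233 233,56 56,254 254,221

Derivation:
Round 1 (k=30): L=220 R=50
Round 2 (k=47): L=50 R=233
Round 3 (k=11): L=233 R=56
Round 4 (k=14): L=56 R=254
Round 5 (k=17): L=254 R=221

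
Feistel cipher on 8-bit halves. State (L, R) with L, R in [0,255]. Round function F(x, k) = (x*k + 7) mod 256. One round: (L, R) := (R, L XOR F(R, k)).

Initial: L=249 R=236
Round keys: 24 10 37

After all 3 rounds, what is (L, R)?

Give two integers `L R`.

Round 1 (k=24): L=236 R=222
Round 2 (k=10): L=222 R=95
Round 3 (k=37): L=95 R=28

Answer: 95 28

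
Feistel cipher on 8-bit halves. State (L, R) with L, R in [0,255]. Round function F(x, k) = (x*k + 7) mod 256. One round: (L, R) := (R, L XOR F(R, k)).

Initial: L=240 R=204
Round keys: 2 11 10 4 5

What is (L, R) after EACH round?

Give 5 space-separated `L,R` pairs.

Round 1 (k=2): L=204 R=111
Round 2 (k=11): L=111 R=0
Round 3 (k=10): L=0 R=104
Round 4 (k=4): L=104 R=167
Round 5 (k=5): L=167 R=34

Answer: 204,111 111,0 0,104 104,167 167,34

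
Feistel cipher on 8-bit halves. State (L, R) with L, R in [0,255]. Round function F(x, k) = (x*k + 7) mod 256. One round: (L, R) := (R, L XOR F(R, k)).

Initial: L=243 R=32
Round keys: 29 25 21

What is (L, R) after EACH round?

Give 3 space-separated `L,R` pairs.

Answer: 32,84 84,27 27,106

Derivation:
Round 1 (k=29): L=32 R=84
Round 2 (k=25): L=84 R=27
Round 3 (k=21): L=27 R=106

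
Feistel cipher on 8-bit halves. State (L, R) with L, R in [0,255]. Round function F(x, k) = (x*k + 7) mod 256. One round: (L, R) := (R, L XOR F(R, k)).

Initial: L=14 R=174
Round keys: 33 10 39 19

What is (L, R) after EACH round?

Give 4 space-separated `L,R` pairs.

Round 1 (k=33): L=174 R=123
Round 2 (k=10): L=123 R=123
Round 3 (k=39): L=123 R=191
Round 4 (k=19): L=191 R=79

Answer: 174,123 123,123 123,191 191,79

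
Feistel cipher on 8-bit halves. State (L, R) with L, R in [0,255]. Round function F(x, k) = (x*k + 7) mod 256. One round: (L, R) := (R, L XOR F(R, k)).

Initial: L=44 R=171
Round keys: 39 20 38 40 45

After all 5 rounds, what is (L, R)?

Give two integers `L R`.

Round 1 (k=39): L=171 R=56
Round 2 (k=20): L=56 R=204
Round 3 (k=38): L=204 R=119
Round 4 (k=40): L=119 R=83
Round 5 (k=45): L=83 R=233

Answer: 83 233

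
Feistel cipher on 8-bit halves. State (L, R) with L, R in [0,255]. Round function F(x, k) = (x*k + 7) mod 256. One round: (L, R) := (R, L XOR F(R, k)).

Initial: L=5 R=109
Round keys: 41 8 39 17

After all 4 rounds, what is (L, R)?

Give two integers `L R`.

Round 1 (k=41): L=109 R=121
Round 2 (k=8): L=121 R=162
Round 3 (k=39): L=162 R=204
Round 4 (k=17): L=204 R=49

Answer: 204 49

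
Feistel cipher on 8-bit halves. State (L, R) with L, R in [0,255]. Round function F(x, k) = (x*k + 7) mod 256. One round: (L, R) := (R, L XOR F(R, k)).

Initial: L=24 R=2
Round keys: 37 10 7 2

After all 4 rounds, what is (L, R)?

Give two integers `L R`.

Round 1 (k=37): L=2 R=73
Round 2 (k=10): L=73 R=227
Round 3 (k=7): L=227 R=117
Round 4 (k=2): L=117 R=18

Answer: 117 18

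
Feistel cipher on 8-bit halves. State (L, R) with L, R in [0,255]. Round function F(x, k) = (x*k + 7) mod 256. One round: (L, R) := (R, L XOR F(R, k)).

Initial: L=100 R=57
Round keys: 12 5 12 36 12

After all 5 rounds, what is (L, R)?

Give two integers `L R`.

Round 1 (k=12): L=57 R=215
Round 2 (k=5): L=215 R=3
Round 3 (k=12): L=3 R=252
Round 4 (k=36): L=252 R=116
Round 5 (k=12): L=116 R=139

Answer: 116 139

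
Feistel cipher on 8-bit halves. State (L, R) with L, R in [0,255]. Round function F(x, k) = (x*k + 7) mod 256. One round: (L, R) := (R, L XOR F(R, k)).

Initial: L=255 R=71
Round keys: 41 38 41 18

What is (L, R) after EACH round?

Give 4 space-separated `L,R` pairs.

Round 1 (k=41): L=71 R=153
Round 2 (k=38): L=153 R=250
Round 3 (k=41): L=250 R=136
Round 4 (k=18): L=136 R=109

Answer: 71,153 153,250 250,136 136,109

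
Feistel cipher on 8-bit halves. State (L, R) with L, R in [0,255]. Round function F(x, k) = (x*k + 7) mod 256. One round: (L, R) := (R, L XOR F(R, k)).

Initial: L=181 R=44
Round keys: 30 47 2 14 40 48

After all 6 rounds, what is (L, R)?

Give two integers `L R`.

Answer: 212 55

Derivation:
Round 1 (k=30): L=44 R=154
Round 2 (k=47): L=154 R=97
Round 3 (k=2): L=97 R=83
Round 4 (k=14): L=83 R=240
Round 5 (k=40): L=240 R=212
Round 6 (k=48): L=212 R=55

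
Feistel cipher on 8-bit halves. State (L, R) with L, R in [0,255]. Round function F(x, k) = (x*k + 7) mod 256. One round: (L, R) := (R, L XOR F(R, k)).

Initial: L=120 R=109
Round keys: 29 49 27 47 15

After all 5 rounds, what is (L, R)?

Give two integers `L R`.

Answer: 144 226

Derivation:
Round 1 (k=29): L=109 R=24
Round 2 (k=49): L=24 R=242
Round 3 (k=27): L=242 R=149
Round 4 (k=47): L=149 R=144
Round 5 (k=15): L=144 R=226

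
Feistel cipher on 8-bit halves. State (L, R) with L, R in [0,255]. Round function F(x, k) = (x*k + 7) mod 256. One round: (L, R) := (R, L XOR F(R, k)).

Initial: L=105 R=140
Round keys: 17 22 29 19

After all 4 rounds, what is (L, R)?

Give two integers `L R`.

Round 1 (k=17): L=140 R=58
Round 2 (k=22): L=58 R=143
Round 3 (k=29): L=143 R=0
Round 4 (k=19): L=0 R=136

Answer: 0 136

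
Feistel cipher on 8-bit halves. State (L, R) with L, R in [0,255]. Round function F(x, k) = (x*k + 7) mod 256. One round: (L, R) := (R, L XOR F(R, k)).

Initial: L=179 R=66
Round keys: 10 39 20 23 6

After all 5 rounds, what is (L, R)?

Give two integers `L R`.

Answer: 177 78

Derivation:
Round 1 (k=10): L=66 R=40
Round 2 (k=39): L=40 R=93
Round 3 (k=20): L=93 R=99
Round 4 (k=23): L=99 R=177
Round 5 (k=6): L=177 R=78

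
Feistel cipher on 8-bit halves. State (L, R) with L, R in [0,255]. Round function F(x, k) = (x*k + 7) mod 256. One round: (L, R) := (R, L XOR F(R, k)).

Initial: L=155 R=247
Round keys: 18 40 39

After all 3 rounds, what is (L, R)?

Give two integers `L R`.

Answer: 64 57

Derivation:
Round 1 (k=18): L=247 R=254
Round 2 (k=40): L=254 R=64
Round 3 (k=39): L=64 R=57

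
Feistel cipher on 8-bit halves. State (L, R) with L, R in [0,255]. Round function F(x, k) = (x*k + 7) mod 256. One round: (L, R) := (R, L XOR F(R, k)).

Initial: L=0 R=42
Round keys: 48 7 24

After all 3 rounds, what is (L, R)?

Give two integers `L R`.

Answer: 114 80

Derivation:
Round 1 (k=48): L=42 R=231
Round 2 (k=7): L=231 R=114
Round 3 (k=24): L=114 R=80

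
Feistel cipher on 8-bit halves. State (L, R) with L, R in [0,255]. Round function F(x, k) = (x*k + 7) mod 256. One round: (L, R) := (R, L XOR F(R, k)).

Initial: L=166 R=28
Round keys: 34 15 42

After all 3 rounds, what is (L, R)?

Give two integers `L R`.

Round 1 (k=34): L=28 R=25
Round 2 (k=15): L=25 R=98
Round 3 (k=42): L=98 R=2

Answer: 98 2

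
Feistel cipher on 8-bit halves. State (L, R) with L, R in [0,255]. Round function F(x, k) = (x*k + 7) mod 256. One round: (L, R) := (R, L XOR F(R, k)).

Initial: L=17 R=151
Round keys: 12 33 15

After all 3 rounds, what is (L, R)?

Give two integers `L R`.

Answer: 198 171

Derivation:
Round 1 (k=12): L=151 R=10
Round 2 (k=33): L=10 R=198
Round 3 (k=15): L=198 R=171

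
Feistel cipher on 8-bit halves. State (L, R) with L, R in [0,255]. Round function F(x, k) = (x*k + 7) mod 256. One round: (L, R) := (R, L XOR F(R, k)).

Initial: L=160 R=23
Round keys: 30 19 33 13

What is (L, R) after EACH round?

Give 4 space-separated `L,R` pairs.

Answer: 23,25 25,245 245,133 133,61

Derivation:
Round 1 (k=30): L=23 R=25
Round 2 (k=19): L=25 R=245
Round 3 (k=33): L=245 R=133
Round 4 (k=13): L=133 R=61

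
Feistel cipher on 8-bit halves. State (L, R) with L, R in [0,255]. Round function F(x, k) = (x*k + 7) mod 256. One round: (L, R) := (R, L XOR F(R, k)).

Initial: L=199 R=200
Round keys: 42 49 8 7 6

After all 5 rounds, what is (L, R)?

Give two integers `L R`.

Answer: 79 14

Derivation:
Round 1 (k=42): L=200 R=16
Round 2 (k=49): L=16 R=223
Round 3 (k=8): L=223 R=239
Round 4 (k=7): L=239 R=79
Round 5 (k=6): L=79 R=14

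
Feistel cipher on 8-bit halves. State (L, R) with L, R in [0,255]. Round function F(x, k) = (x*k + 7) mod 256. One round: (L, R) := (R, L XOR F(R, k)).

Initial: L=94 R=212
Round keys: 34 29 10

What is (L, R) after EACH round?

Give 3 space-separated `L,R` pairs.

Round 1 (k=34): L=212 R=113
Round 2 (k=29): L=113 R=0
Round 3 (k=10): L=0 R=118

Answer: 212,113 113,0 0,118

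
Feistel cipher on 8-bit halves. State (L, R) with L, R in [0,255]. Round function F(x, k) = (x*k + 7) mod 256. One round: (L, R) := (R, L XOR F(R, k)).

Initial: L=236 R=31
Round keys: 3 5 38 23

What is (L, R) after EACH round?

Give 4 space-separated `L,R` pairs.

Answer: 31,136 136,176 176,175 175,112

Derivation:
Round 1 (k=3): L=31 R=136
Round 2 (k=5): L=136 R=176
Round 3 (k=38): L=176 R=175
Round 4 (k=23): L=175 R=112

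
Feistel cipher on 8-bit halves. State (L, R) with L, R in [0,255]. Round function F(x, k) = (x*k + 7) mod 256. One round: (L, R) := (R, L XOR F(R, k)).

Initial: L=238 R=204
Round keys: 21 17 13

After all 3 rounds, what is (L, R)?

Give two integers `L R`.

Round 1 (k=21): L=204 R=45
Round 2 (k=17): L=45 R=200
Round 3 (k=13): L=200 R=2

Answer: 200 2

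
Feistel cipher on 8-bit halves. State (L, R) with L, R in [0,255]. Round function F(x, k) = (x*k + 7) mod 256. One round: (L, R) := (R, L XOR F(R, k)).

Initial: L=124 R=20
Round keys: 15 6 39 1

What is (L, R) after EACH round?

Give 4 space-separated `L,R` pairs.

Answer: 20,79 79,245 245,21 21,233

Derivation:
Round 1 (k=15): L=20 R=79
Round 2 (k=6): L=79 R=245
Round 3 (k=39): L=245 R=21
Round 4 (k=1): L=21 R=233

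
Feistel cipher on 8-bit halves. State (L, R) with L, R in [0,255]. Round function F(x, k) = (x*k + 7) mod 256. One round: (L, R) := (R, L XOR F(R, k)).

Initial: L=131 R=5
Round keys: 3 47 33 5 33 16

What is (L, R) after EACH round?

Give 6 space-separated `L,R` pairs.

Round 1 (k=3): L=5 R=149
Round 2 (k=47): L=149 R=103
Round 3 (k=33): L=103 R=219
Round 4 (k=5): L=219 R=41
Round 5 (k=33): L=41 R=139
Round 6 (k=16): L=139 R=158

Answer: 5,149 149,103 103,219 219,41 41,139 139,158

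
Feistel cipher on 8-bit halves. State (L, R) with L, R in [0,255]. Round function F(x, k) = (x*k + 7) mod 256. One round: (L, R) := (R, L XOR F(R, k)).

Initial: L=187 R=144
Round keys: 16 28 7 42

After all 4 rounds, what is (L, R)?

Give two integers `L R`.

Round 1 (k=16): L=144 R=188
Round 2 (k=28): L=188 R=7
Round 3 (k=7): L=7 R=132
Round 4 (k=42): L=132 R=168

Answer: 132 168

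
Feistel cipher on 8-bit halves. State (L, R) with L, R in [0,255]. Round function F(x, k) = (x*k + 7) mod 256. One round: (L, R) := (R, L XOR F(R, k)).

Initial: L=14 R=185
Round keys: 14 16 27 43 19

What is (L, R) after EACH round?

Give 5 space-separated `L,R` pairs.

Round 1 (k=14): L=185 R=43
Round 2 (k=16): L=43 R=14
Round 3 (k=27): L=14 R=170
Round 4 (k=43): L=170 R=155
Round 5 (k=19): L=155 R=34

Answer: 185,43 43,14 14,170 170,155 155,34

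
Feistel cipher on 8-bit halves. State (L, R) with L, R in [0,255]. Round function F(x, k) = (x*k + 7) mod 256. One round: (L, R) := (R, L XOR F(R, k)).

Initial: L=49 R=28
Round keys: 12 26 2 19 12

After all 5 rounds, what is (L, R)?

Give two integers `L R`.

Answer: 31 24

Derivation:
Round 1 (k=12): L=28 R=102
Round 2 (k=26): L=102 R=127
Round 3 (k=2): L=127 R=99
Round 4 (k=19): L=99 R=31
Round 5 (k=12): L=31 R=24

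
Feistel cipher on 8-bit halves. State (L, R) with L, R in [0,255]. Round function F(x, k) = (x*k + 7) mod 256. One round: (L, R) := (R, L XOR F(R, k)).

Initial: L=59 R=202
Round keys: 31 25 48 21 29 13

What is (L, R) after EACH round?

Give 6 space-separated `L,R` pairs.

Answer: 202,70 70,23 23,17 17,123 123,231 231,185

Derivation:
Round 1 (k=31): L=202 R=70
Round 2 (k=25): L=70 R=23
Round 3 (k=48): L=23 R=17
Round 4 (k=21): L=17 R=123
Round 5 (k=29): L=123 R=231
Round 6 (k=13): L=231 R=185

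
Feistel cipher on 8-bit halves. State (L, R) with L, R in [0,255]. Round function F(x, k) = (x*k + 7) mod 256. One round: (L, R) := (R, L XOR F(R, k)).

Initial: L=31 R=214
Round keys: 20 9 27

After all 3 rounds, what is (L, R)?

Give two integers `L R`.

Round 1 (k=20): L=214 R=160
Round 2 (k=9): L=160 R=113
Round 3 (k=27): L=113 R=82

Answer: 113 82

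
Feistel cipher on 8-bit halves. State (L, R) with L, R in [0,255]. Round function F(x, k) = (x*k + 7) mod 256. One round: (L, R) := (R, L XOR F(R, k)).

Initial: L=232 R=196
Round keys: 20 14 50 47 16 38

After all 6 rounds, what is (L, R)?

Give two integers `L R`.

Round 1 (k=20): L=196 R=191
Round 2 (k=14): L=191 R=189
Round 3 (k=50): L=189 R=78
Round 4 (k=47): L=78 R=228
Round 5 (k=16): L=228 R=9
Round 6 (k=38): L=9 R=185

Answer: 9 185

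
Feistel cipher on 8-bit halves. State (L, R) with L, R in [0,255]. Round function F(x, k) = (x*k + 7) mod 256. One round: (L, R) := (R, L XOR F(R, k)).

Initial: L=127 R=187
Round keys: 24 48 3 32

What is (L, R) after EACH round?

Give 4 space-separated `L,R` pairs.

Round 1 (k=24): L=187 R=240
Round 2 (k=48): L=240 R=188
Round 3 (k=3): L=188 R=203
Round 4 (k=32): L=203 R=219

Answer: 187,240 240,188 188,203 203,219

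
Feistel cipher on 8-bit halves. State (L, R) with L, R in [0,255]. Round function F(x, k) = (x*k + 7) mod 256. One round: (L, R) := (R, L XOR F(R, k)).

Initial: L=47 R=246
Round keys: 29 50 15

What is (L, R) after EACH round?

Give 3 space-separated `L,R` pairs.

Answer: 246,202 202,141 141,128

Derivation:
Round 1 (k=29): L=246 R=202
Round 2 (k=50): L=202 R=141
Round 3 (k=15): L=141 R=128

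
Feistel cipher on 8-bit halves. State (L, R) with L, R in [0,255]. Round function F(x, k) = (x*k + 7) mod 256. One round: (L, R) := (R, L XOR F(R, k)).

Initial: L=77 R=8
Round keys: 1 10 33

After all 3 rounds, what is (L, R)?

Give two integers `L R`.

Answer: 147 184

Derivation:
Round 1 (k=1): L=8 R=66
Round 2 (k=10): L=66 R=147
Round 3 (k=33): L=147 R=184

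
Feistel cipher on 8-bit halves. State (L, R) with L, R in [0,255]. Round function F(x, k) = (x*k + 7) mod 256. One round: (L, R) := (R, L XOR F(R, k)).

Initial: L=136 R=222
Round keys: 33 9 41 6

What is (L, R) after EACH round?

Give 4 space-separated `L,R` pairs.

Round 1 (k=33): L=222 R=45
Round 2 (k=9): L=45 R=66
Round 3 (k=41): L=66 R=180
Round 4 (k=6): L=180 R=125

Answer: 222,45 45,66 66,180 180,125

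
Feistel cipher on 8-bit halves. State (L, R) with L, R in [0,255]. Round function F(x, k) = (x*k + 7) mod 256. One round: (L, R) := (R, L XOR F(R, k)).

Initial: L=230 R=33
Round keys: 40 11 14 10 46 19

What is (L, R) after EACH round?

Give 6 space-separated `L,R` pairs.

Round 1 (k=40): L=33 R=201
Round 2 (k=11): L=201 R=139
Round 3 (k=14): L=139 R=104
Round 4 (k=10): L=104 R=156
Round 5 (k=46): L=156 R=103
Round 6 (k=19): L=103 R=48

Answer: 33,201 201,139 139,104 104,156 156,103 103,48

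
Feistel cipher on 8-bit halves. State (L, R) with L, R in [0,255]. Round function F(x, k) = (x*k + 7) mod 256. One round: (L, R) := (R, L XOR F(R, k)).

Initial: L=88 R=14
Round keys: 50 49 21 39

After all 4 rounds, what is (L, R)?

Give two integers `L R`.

Answer: 232 227

Derivation:
Round 1 (k=50): L=14 R=155
Round 2 (k=49): L=155 R=188
Round 3 (k=21): L=188 R=232
Round 4 (k=39): L=232 R=227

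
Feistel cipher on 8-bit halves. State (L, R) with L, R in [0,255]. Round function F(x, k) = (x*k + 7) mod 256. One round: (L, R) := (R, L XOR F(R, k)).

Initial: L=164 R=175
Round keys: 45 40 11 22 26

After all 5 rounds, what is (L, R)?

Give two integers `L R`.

Answer: 197 232

Derivation:
Round 1 (k=45): L=175 R=110
Round 2 (k=40): L=110 R=152
Round 3 (k=11): L=152 R=225
Round 4 (k=22): L=225 R=197
Round 5 (k=26): L=197 R=232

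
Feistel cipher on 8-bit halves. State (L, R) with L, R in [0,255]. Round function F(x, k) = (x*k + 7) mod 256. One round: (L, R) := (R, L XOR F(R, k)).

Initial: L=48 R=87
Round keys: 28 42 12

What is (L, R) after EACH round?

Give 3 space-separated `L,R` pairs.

Answer: 87,187 187,226 226,36

Derivation:
Round 1 (k=28): L=87 R=187
Round 2 (k=42): L=187 R=226
Round 3 (k=12): L=226 R=36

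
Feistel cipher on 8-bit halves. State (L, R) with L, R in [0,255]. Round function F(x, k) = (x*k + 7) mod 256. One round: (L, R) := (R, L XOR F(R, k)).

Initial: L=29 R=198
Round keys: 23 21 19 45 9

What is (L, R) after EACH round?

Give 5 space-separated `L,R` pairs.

Round 1 (k=23): L=198 R=204
Round 2 (k=21): L=204 R=5
Round 3 (k=19): L=5 R=170
Round 4 (k=45): L=170 R=236
Round 5 (k=9): L=236 R=249

Answer: 198,204 204,5 5,170 170,236 236,249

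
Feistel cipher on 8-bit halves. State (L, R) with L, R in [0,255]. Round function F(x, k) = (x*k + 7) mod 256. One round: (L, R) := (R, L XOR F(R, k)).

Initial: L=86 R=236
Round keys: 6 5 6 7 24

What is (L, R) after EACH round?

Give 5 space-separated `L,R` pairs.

Round 1 (k=6): L=236 R=217
Round 2 (k=5): L=217 R=168
Round 3 (k=6): L=168 R=46
Round 4 (k=7): L=46 R=225
Round 5 (k=24): L=225 R=49

Answer: 236,217 217,168 168,46 46,225 225,49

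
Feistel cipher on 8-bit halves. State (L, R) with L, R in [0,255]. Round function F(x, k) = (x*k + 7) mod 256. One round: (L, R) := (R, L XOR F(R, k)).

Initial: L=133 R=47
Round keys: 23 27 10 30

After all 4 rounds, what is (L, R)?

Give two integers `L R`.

Answer: 20 190

Derivation:
Round 1 (k=23): L=47 R=197
Round 2 (k=27): L=197 R=225
Round 3 (k=10): L=225 R=20
Round 4 (k=30): L=20 R=190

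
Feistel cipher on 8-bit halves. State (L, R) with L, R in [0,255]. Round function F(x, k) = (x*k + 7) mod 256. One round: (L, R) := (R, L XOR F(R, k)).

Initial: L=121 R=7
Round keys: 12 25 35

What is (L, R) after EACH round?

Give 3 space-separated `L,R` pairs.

Round 1 (k=12): L=7 R=34
Round 2 (k=25): L=34 R=94
Round 3 (k=35): L=94 R=195

Answer: 7,34 34,94 94,195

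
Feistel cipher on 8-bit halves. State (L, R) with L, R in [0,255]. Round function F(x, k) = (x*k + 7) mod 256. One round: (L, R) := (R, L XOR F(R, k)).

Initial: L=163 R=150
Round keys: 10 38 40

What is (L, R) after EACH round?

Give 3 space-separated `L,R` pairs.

Round 1 (k=10): L=150 R=64
Round 2 (k=38): L=64 R=17
Round 3 (k=40): L=17 R=239

Answer: 150,64 64,17 17,239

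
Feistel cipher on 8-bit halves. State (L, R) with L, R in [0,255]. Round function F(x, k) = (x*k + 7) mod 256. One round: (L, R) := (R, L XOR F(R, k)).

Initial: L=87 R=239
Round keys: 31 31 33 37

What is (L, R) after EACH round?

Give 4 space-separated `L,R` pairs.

Round 1 (k=31): L=239 R=175
Round 2 (k=31): L=175 R=215
Round 3 (k=33): L=215 R=17
Round 4 (k=37): L=17 R=171

Answer: 239,175 175,215 215,17 17,171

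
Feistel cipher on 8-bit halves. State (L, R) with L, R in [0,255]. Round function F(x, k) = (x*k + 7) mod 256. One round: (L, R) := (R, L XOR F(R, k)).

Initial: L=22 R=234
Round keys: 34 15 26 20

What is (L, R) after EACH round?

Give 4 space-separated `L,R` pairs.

Answer: 234,13 13,32 32,74 74,239

Derivation:
Round 1 (k=34): L=234 R=13
Round 2 (k=15): L=13 R=32
Round 3 (k=26): L=32 R=74
Round 4 (k=20): L=74 R=239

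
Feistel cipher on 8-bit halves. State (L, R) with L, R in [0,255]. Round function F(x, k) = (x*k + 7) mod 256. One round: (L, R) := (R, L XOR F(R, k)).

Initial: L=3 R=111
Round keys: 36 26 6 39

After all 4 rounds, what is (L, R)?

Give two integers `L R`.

Answer: 87 96

Derivation:
Round 1 (k=36): L=111 R=160
Round 2 (k=26): L=160 R=40
Round 3 (k=6): L=40 R=87
Round 4 (k=39): L=87 R=96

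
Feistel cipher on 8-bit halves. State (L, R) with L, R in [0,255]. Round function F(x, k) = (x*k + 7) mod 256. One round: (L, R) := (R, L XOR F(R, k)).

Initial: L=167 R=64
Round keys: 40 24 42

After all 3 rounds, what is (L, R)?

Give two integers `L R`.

Round 1 (k=40): L=64 R=160
Round 2 (k=24): L=160 R=71
Round 3 (k=42): L=71 R=13

Answer: 71 13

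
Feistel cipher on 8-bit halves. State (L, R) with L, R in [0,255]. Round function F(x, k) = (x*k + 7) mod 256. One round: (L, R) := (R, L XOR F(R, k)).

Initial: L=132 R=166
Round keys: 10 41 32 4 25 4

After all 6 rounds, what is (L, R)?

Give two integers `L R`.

Round 1 (k=10): L=166 R=7
Round 2 (k=41): L=7 R=128
Round 3 (k=32): L=128 R=0
Round 4 (k=4): L=0 R=135
Round 5 (k=25): L=135 R=54
Round 6 (k=4): L=54 R=88

Answer: 54 88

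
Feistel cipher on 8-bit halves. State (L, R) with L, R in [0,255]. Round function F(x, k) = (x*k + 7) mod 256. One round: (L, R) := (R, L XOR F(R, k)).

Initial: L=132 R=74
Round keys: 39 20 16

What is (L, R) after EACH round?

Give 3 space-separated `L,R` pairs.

Round 1 (k=39): L=74 R=201
Round 2 (k=20): L=201 R=241
Round 3 (k=16): L=241 R=222

Answer: 74,201 201,241 241,222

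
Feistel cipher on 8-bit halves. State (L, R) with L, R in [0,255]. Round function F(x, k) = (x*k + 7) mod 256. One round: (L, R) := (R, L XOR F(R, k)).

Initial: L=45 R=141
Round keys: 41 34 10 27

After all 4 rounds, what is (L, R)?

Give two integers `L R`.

Round 1 (k=41): L=141 R=177
Round 2 (k=34): L=177 R=4
Round 3 (k=10): L=4 R=158
Round 4 (k=27): L=158 R=181

Answer: 158 181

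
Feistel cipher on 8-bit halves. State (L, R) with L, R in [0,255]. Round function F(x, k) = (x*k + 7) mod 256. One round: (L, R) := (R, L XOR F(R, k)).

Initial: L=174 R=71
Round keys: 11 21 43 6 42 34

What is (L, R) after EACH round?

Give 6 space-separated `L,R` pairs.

Answer: 71,186 186,14 14,219 219,39 39,182 182,20

Derivation:
Round 1 (k=11): L=71 R=186
Round 2 (k=21): L=186 R=14
Round 3 (k=43): L=14 R=219
Round 4 (k=6): L=219 R=39
Round 5 (k=42): L=39 R=182
Round 6 (k=34): L=182 R=20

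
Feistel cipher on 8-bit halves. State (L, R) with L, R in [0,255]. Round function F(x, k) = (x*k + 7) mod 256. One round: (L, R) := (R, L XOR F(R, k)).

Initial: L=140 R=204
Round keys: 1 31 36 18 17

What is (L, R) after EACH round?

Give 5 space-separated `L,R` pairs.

Answer: 204,95 95,68 68,200 200,83 83,66

Derivation:
Round 1 (k=1): L=204 R=95
Round 2 (k=31): L=95 R=68
Round 3 (k=36): L=68 R=200
Round 4 (k=18): L=200 R=83
Round 5 (k=17): L=83 R=66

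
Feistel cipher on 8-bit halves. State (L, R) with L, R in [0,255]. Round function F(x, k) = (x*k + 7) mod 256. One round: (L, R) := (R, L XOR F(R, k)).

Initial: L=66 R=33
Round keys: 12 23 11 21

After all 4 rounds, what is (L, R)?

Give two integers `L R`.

Round 1 (k=12): L=33 R=209
Round 2 (k=23): L=209 R=239
Round 3 (k=11): L=239 R=157
Round 4 (k=21): L=157 R=7

Answer: 157 7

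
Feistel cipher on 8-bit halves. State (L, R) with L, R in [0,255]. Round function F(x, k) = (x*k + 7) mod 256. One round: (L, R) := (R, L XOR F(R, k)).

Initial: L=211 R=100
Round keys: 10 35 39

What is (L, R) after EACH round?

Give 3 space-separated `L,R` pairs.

Round 1 (k=10): L=100 R=60
Round 2 (k=35): L=60 R=95
Round 3 (k=39): L=95 R=188

Answer: 100,60 60,95 95,188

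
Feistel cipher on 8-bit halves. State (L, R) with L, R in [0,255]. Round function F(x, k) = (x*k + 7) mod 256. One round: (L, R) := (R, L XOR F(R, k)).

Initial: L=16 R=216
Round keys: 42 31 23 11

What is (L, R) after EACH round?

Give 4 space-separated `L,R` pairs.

Round 1 (k=42): L=216 R=103
Round 2 (k=31): L=103 R=88
Round 3 (k=23): L=88 R=136
Round 4 (k=11): L=136 R=135

Answer: 216,103 103,88 88,136 136,135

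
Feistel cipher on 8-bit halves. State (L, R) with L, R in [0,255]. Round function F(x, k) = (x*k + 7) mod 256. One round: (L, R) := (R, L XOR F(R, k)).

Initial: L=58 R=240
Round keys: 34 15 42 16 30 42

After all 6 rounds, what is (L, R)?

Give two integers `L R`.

Answer: 187 216

Derivation:
Round 1 (k=34): L=240 R=221
Round 2 (k=15): L=221 R=10
Round 3 (k=42): L=10 R=118
Round 4 (k=16): L=118 R=109
Round 5 (k=30): L=109 R=187
Round 6 (k=42): L=187 R=216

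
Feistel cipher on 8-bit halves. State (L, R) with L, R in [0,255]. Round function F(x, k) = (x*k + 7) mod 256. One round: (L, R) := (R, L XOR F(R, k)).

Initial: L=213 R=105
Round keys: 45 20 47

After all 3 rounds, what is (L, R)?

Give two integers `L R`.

Round 1 (k=45): L=105 R=169
Round 2 (k=20): L=169 R=82
Round 3 (k=47): L=82 R=188

Answer: 82 188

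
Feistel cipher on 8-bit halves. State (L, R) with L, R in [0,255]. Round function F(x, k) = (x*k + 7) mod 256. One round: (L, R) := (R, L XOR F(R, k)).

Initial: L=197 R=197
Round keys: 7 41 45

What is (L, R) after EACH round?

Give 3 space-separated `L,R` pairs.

Round 1 (k=7): L=197 R=175
Round 2 (k=41): L=175 R=203
Round 3 (k=45): L=203 R=25

Answer: 197,175 175,203 203,25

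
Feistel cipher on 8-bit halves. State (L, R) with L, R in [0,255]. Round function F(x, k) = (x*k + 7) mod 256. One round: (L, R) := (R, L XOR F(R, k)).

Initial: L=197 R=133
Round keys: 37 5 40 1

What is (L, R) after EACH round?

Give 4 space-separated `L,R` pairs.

Answer: 133,133 133,37 37,74 74,116

Derivation:
Round 1 (k=37): L=133 R=133
Round 2 (k=5): L=133 R=37
Round 3 (k=40): L=37 R=74
Round 4 (k=1): L=74 R=116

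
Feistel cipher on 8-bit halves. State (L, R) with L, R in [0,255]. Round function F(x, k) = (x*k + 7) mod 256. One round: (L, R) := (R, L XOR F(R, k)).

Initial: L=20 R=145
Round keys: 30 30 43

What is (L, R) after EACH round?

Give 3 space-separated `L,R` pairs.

Answer: 145,17 17,148 148,242

Derivation:
Round 1 (k=30): L=145 R=17
Round 2 (k=30): L=17 R=148
Round 3 (k=43): L=148 R=242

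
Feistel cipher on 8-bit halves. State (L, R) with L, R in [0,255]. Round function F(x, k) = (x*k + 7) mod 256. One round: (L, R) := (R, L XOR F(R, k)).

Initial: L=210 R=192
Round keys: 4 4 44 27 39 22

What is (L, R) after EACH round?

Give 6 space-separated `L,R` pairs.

Round 1 (k=4): L=192 R=213
Round 2 (k=4): L=213 R=155
Round 3 (k=44): L=155 R=126
Round 4 (k=27): L=126 R=202
Round 5 (k=39): L=202 R=179
Round 6 (k=22): L=179 R=163

Answer: 192,213 213,155 155,126 126,202 202,179 179,163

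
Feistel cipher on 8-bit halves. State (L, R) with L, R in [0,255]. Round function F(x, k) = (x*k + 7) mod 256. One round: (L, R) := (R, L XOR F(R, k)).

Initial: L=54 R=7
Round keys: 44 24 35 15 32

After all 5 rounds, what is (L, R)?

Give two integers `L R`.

Round 1 (k=44): L=7 R=13
Round 2 (k=24): L=13 R=56
Round 3 (k=35): L=56 R=162
Round 4 (k=15): L=162 R=189
Round 5 (k=32): L=189 R=5

Answer: 189 5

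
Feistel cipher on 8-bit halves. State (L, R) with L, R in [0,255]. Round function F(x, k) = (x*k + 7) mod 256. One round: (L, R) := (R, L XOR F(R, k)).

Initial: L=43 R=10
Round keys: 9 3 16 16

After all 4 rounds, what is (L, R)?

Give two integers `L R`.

Round 1 (k=9): L=10 R=74
Round 2 (k=3): L=74 R=239
Round 3 (k=16): L=239 R=189
Round 4 (k=16): L=189 R=56

Answer: 189 56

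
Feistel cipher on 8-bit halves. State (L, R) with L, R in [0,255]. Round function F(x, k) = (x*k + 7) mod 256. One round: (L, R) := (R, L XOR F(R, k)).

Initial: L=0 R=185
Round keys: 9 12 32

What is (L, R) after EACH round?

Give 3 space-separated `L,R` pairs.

Round 1 (k=9): L=185 R=136
Round 2 (k=12): L=136 R=222
Round 3 (k=32): L=222 R=79

Answer: 185,136 136,222 222,79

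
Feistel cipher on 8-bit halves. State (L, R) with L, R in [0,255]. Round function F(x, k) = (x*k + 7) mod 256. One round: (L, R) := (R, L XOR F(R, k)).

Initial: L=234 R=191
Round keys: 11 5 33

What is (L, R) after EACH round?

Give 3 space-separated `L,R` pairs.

Round 1 (k=11): L=191 R=214
Round 2 (k=5): L=214 R=138
Round 3 (k=33): L=138 R=7

Answer: 191,214 214,138 138,7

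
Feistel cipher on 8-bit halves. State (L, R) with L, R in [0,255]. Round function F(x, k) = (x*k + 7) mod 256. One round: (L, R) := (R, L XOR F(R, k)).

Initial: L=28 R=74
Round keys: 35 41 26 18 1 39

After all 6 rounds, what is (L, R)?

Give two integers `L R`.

Answer: 18 12

Derivation:
Round 1 (k=35): L=74 R=57
Round 2 (k=41): L=57 R=98
Round 3 (k=26): L=98 R=194
Round 4 (k=18): L=194 R=201
Round 5 (k=1): L=201 R=18
Round 6 (k=39): L=18 R=12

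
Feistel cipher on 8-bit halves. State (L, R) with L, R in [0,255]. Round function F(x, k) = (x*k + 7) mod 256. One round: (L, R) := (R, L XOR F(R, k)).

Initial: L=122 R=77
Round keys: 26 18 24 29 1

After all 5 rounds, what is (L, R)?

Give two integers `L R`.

Round 1 (k=26): L=77 R=163
Round 2 (k=18): L=163 R=48
Round 3 (k=24): L=48 R=36
Round 4 (k=29): L=36 R=43
Round 5 (k=1): L=43 R=22

Answer: 43 22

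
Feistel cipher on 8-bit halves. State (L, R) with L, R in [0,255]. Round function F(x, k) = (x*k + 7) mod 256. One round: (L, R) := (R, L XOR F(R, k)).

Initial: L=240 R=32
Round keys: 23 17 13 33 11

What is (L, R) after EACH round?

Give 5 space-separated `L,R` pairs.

Answer: 32,23 23,174 174,202 202,191 191,246

Derivation:
Round 1 (k=23): L=32 R=23
Round 2 (k=17): L=23 R=174
Round 3 (k=13): L=174 R=202
Round 4 (k=33): L=202 R=191
Round 5 (k=11): L=191 R=246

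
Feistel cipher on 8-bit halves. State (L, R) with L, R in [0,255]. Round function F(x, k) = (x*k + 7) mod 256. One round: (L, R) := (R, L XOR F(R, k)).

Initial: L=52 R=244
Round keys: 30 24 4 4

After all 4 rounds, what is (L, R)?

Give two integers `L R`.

Round 1 (k=30): L=244 R=171
Round 2 (k=24): L=171 R=251
Round 3 (k=4): L=251 R=88
Round 4 (k=4): L=88 R=156

Answer: 88 156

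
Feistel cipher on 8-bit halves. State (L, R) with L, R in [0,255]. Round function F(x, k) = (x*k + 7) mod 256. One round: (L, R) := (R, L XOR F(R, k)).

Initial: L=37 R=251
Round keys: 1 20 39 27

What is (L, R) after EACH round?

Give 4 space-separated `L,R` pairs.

Round 1 (k=1): L=251 R=39
Round 2 (k=20): L=39 R=232
Round 3 (k=39): L=232 R=120
Round 4 (k=27): L=120 R=71

Answer: 251,39 39,232 232,120 120,71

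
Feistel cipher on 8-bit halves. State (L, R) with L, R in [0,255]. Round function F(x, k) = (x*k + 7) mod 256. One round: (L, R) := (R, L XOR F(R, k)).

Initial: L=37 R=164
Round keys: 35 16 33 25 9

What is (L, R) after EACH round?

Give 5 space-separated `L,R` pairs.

Answer: 164,86 86,195 195,124 124,224 224,155

Derivation:
Round 1 (k=35): L=164 R=86
Round 2 (k=16): L=86 R=195
Round 3 (k=33): L=195 R=124
Round 4 (k=25): L=124 R=224
Round 5 (k=9): L=224 R=155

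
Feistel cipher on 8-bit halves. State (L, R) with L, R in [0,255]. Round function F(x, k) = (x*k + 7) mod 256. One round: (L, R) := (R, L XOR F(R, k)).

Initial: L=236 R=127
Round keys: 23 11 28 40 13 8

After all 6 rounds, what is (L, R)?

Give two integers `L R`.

Round 1 (k=23): L=127 R=156
Round 2 (k=11): L=156 R=196
Round 3 (k=28): L=196 R=235
Round 4 (k=40): L=235 R=123
Round 5 (k=13): L=123 R=173
Round 6 (k=8): L=173 R=20

Answer: 173 20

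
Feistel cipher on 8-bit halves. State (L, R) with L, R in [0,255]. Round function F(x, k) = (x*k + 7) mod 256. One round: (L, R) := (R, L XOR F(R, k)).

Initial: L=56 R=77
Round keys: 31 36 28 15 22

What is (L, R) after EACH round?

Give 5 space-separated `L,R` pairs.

Answer: 77,98 98,130 130,93 93,248 248,10

Derivation:
Round 1 (k=31): L=77 R=98
Round 2 (k=36): L=98 R=130
Round 3 (k=28): L=130 R=93
Round 4 (k=15): L=93 R=248
Round 5 (k=22): L=248 R=10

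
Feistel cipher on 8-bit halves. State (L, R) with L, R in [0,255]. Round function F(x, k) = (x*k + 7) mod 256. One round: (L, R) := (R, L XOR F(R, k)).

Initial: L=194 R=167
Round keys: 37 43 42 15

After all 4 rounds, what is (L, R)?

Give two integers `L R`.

Answer: 159 0

Derivation:
Round 1 (k=37): L=167 R=232
Round 2 (k=43): L=232 R=88
Round 3 (k=42): L=88 R=159
Round 4 (k=15): L=159 R=0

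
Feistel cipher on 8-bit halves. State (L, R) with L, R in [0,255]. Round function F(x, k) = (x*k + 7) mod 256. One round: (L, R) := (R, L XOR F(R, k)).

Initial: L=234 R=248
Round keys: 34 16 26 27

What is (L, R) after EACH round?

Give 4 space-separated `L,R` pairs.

Round 1 (k=34): L=248 R=29
Round 2 (k=16): L=29 R=47
Round 3 (k=26): L=47 R=208
Round 4 (k=27): L=208 R=216

Answer: 248,29 29,47 47,208 208,216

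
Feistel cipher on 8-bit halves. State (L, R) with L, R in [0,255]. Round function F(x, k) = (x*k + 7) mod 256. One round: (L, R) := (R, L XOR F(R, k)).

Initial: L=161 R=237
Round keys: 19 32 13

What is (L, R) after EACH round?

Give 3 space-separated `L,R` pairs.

Round 1 (k=19): L=237 R=63
Round 2 (k=32): L=63 R=10
Round 3 (k=13): L=10 R=182

Answer: 237,63 63,10 10,182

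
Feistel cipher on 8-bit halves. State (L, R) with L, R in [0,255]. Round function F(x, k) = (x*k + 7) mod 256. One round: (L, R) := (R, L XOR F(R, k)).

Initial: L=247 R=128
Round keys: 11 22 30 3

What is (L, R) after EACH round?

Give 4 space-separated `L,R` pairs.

Answer: 128,112 112,39 39,233 233,229

Derivation:
Round 1 (k=11): L=128 R=112
Round 2 (k=22): L=112 R=39
Round 3 (k=30): L=39 R=233
Round 4 (k=3): L=233 R=229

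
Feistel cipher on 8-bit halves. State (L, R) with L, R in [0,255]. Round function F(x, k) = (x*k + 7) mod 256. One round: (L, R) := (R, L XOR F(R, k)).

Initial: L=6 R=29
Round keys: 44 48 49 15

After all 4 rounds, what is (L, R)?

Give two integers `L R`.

Answer: 212 153

Derivation:
Round 1 (k=44): L=29 R=5
Round 2 (k=48): L=5 R=234
Round 3 (k=49): L=234 R=212
Round 4 (k=15): L=212 R=153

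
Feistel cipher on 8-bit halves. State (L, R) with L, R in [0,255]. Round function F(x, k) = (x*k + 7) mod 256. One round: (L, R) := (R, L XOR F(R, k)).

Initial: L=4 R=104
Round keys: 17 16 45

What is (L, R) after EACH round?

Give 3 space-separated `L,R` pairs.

Round 1 (k=17): L=104 R=235
Round 2 (k=16): L=235 R=223
Round 3 (k=45): L=223 R=209

Answer: 104,235 235,223 223,209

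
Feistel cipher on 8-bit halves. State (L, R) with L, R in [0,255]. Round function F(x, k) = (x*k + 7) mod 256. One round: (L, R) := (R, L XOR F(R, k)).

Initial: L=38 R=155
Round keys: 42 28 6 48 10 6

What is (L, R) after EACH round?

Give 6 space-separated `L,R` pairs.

Round 1 (k=42): L=155 R=83
Round 2 (k=28): L=83 R=128
Round 3 (k=6): L=128 R=84
Round 4 (k=48): L=84 R=71
Round 5 (k=10): L=71 R=153
Round 6 (k=6): L=153 R=218

Answer: 155,83 83,128 128,84 84,71 71,153 153,218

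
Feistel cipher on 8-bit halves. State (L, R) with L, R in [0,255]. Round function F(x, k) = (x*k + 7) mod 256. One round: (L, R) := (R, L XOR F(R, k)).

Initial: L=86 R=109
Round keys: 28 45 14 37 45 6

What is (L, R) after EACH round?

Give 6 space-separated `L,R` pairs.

Round 1 (k=28): L=109 R=165
Round 2 (k=45): L=165 R=101
Round 3 (k=14): L=101 R=40
Round 4 (k=37): L=40 R=170
Round 5 (k=45): L=170 R=193
Round 6 (k=6): L=193 R=39

Answer: 109,165 165,101 101,40 40,170 170,193 193,39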